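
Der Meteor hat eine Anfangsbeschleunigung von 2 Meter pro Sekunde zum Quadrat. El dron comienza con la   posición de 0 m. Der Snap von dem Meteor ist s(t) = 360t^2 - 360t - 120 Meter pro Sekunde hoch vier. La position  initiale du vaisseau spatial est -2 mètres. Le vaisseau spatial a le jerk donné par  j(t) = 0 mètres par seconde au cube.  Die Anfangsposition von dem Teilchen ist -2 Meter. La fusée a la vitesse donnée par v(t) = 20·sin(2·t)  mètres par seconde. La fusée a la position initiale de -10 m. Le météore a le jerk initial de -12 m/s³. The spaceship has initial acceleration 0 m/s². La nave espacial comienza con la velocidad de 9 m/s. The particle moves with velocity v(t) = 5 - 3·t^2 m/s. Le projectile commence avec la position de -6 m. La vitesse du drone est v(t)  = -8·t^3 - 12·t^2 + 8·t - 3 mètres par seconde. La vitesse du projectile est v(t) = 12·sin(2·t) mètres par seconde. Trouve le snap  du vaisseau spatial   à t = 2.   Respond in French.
En partant du jerk j(t) = 0, nous prenons 1 dérivée. En dérivant le jerk, nous obtenons le snap: s(t) = 0. De l'équation du snap s(t) = 0, nous substituons t = 2 pour obtenir s = 0.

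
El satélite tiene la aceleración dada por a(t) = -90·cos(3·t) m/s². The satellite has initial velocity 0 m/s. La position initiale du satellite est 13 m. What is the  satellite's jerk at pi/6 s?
We must differentiate our acceleration equation a(t) = -90·cos(3·t) 1 time. Taking d/dt of a(t), we find j(t) = 270·sin(3·t). We have jerk j(t) = 270·sin(3·t). Substituting t = pi/6: j(pi/6) = 270.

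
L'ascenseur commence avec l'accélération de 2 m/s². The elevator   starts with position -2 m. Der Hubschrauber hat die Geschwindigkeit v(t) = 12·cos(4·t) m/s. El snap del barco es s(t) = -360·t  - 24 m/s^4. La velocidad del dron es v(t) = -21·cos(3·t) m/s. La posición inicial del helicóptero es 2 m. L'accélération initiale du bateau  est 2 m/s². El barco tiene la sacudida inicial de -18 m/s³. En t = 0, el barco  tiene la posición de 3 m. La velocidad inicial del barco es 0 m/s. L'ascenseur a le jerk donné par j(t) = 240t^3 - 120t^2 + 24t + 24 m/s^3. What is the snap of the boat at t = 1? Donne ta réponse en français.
De l'équation du snap s(t) = -360·t - 24, nous substituons t = 1 pour obtenir s = -384.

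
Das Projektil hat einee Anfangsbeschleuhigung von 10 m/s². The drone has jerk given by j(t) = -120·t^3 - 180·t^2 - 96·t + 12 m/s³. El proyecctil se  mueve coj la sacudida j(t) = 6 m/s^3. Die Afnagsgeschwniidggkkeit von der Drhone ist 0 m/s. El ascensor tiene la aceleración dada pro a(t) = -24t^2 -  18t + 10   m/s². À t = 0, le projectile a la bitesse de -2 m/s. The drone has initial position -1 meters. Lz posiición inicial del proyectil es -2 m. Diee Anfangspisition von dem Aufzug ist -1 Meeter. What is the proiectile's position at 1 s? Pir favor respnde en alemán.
Wir müssen das Integral unserer Gleichung für den Ruck j(t) = 6 3-mal finden. Mit ∫j(t)dt und Anwendung von a(0) = 10, finden wir a(t) = 6·t + 10. Die Stammfunktion von der Beschleunigung ist die Geschwindigkeit. Mit v(0) = -2 erhalten wir v(t) = 3·t^2 + 10·t - 2. Das Integral von der Geschwindigkeit, mit x(0) = -2, ergibt die Position: x(t) = t^3 + 5·t^2 - 2·t - 2. Mit x(t) = t^3 + 5·t^2 - 2·t - 2 und Einsetzen von t = 1, finden wir x = 2.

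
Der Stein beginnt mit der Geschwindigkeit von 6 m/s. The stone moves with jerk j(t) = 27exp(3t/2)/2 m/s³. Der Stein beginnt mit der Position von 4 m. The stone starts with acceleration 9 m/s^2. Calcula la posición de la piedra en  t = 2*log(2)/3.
Debemos encontrar la antiderivada de nuestra ecuación de la sacudida j(t) = 27·exp(3·t/2)/2 3 veces. Tomando ∫j(t)dt y aplicando a(0) = 9, encontramos a(t) = 9·exp(3·t/2). La integral de la aceleración, con v(0) = 6, da la velocidad: v(t) = 6·exp(3·t/2). La integral de la velocidad es la posición. Usando x(0) = 4, obtenemos x(t) = 4·exp(3·t/2). Tenemos la posición x(t) = 4·exp(3·t/2). Sustituyendo t = 2*log(2)/3: x(2*log(2)/3) = 8.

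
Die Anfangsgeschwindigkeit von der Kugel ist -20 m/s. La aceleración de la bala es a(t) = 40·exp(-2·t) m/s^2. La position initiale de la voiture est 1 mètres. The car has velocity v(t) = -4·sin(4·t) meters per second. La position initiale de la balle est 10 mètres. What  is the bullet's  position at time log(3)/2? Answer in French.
En partant de l'accélération a(t) = 40·exp(-2·t), nous prenons 2 primitives. En prenant ∫a(t)dt et en appliquant v(0) = -20, nous trouvons v(t) = -20·exp(-2·t). En prenant ∫v(t)dt et en appliquant x(0) = 10, nous trouvons x(t) = 10·exp(-2·t). De l'équation de la position x(t) = 10·exp(-2·t), nous substituons t = log(3)/2 pour obtenir x = 10/3.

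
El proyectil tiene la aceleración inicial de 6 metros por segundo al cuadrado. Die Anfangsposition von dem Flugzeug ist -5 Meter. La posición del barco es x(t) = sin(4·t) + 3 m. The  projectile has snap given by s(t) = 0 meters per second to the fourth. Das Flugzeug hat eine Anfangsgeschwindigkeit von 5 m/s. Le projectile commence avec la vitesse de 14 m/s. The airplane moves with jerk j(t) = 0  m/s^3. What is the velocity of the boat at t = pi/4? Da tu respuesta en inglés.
To solve this, we need to take 1 derivative of our position equation x(t) = sin(4·t) + 3. Taking d/dt of x(t), we find v(t) = 4·cos(4·t). From the given velocity equation v(t) = 4·cos(4·t), we substitute t = pi/4 to get v = -4.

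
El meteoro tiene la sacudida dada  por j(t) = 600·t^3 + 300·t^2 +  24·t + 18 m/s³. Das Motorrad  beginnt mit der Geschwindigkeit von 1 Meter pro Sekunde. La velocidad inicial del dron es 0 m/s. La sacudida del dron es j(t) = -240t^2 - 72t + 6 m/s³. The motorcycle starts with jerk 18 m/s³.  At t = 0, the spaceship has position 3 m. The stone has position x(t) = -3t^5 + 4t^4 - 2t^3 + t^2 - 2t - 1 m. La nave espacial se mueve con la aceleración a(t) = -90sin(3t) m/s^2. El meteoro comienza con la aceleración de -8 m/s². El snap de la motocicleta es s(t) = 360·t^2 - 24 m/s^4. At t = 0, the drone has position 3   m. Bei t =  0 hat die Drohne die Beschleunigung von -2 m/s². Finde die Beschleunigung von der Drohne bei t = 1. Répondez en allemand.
Ausgehend von dem Ruck j(t) = -240·t^2 - 72·t + 6, nehmen wir 1 Integral. Das Integral von dem Ruck ist die Beschleunigung. Mit a(0) = -2 erhalten wir a(t) = -80·t^3 - 36·t^2 + 6·t - 2. Mit a(t) = -80·t^3 - 36·t^2 + 6·t - 2 und Einsetzen von t = 1, finden wir a = -112.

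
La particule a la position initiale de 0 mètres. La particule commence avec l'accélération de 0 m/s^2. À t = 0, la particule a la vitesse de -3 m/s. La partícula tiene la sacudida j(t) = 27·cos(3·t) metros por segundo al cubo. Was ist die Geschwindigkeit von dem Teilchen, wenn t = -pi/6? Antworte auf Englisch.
Starting from jerk j(t) = 27·cos(3·t), we take 2 antiderivatives. Finding the antiderivative of j(t) and using a(0) = 0: a(t) = 9·sin(3·t). The integral of acceleration, with v(0) = -3, gives velocity: v(t) = -3·cos(3·t). We have velocity v(t) = -3·cos(3·t). Substituting t = -pi/6: v(-pi/6) = 0.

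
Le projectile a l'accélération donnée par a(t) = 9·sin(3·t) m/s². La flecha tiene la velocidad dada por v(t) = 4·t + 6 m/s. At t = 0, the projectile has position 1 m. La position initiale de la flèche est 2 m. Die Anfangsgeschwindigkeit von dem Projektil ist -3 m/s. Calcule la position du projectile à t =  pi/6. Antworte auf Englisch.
We need to integrate our acceleration equation a(t) = 9·sin(3·t) 2 times. Integrating acceleration and using the initial condition v(0) = -3, we get v(t) = -3·cos(3·t). Taking ∫v(t)dt and applying x(0) = 1, we find x(t) = 1 - sin(3·t). We have position x(t) = 1 - sin(3·t). Substituting t = pi/6: x(pi/6) = 0.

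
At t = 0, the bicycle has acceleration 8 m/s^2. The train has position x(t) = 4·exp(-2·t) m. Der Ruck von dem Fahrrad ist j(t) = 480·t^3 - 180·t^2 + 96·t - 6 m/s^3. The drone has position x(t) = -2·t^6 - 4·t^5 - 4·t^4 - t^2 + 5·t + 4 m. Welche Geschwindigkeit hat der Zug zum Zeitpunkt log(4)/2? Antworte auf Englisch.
To solve this, we need to take 1 derivative of our position equation x(t) = 4·exp(-2·t). Differentiating position, we get velocity: v(t) = -8·exp(-2·t). We have velocity v(t) = -8·exp(-2·t). Substituting t = log(4)/2: v(log(4)/2) = -2.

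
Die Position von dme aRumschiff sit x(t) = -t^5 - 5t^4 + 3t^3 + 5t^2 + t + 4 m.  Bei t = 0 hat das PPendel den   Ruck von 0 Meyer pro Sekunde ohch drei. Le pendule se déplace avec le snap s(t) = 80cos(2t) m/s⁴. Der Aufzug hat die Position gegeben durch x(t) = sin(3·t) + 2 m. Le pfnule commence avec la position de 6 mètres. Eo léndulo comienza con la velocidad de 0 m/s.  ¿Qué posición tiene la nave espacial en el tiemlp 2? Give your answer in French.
En utilisant x(t) = -t^5 - 5·t^4 + 3·t^3 + 5·t^2 + t + 4 et en substituant t = 2, nous trouvons x = -62.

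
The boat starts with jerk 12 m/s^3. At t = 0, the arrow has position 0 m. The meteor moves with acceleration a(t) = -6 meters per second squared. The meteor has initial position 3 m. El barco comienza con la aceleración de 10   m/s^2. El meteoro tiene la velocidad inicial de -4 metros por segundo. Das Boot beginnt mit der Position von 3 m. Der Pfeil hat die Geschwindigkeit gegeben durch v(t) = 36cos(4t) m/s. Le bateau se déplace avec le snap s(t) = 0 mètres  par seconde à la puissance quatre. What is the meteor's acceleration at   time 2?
Using a(t) = -6 and substituting t = 2, we find a = -6.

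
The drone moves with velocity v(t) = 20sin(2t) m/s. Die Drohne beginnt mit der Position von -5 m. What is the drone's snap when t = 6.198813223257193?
Starting from velocity v(t) = 20·sin(2·t), we take 3 derivatives. The derivative of velocity gives acceleration: a(t) = 40·cos(2·t). The derivative of acceleration gives jerk: j(t) = -80·sin(2·t). Differentiating jerk, we get snap: s(t) = -160·cos(2·t). From the given snap equation s(t) = -160·cos(2·t), we substitute t = 6.198813223257193 to get s = -157.727432687665.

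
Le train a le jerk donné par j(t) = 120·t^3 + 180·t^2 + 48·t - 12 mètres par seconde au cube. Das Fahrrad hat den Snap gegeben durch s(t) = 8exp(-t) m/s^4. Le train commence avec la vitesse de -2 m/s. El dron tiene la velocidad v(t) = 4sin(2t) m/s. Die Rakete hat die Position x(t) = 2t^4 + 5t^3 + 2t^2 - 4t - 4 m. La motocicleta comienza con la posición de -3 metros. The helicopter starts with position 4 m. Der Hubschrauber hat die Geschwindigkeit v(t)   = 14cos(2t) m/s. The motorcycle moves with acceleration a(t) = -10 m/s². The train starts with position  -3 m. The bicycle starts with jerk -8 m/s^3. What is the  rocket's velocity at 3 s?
Starting from position x(t) = 2·t^4 + 5·t^3 + 2·t^2 - 4·t - 4, we take 1 derivative. Taking d/dt of x(t), we find v(t) = 8·t^3 + 15·t^2 + 4·t - 4. Using v(t) = 8·t^3 + 15·t^2 + 4·t - 4 and substituting t = 3, we find v = 359.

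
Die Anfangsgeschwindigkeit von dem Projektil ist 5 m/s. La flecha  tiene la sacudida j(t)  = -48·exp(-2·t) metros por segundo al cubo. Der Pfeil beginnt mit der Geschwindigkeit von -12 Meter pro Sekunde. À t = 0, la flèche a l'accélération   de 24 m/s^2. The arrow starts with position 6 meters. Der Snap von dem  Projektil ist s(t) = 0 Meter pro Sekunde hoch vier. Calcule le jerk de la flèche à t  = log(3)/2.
En utilisant j(t) = -48·exp(-2·t) et en substituant t = log(3)/2, nous trouvons j = -16.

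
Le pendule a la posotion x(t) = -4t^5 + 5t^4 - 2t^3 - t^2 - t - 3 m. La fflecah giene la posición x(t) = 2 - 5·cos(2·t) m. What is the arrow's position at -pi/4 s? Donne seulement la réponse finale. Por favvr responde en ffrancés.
x(-pi/4) = 2.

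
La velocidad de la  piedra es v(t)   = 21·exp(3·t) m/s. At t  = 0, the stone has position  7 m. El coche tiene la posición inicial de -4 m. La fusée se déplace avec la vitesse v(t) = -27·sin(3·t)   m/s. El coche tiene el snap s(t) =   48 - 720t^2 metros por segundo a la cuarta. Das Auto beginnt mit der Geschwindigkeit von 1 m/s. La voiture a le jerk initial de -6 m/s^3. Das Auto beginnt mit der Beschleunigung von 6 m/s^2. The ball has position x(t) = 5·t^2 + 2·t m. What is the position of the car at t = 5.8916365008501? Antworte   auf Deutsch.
Um dies zu lösen, müssen wir 4 Stammfunktionen unserer Gleichung für den Snap s(t) = 48 - 720·t^2 finden. Mit ∫s(t)dt und Anwendung von j(0) = -6, finden wir j(t) = -240·t^3 + 48·t - 6. Mit ∫j(t)dt und Anwendung von a(0) = 6, finden wir a(t) = -60·t^4 + 24·t^2 - 6·t + 6. Mit ∫a(t)dt und Anwendung von v(0) = 1, finden wir v(t) = -12·t^5 + 8·t^3 - 3·t^2 + 6·t + 1. Mit ∫v(t)dt und Anwendung von x(0) = -4, finden wir x(t) = -2·t^6 + 2·t^4 - t^3 + 3·t^2 + t - 4. Aus der Gleichung für die Position x(t) = -2·t^6 + 2·t^4 - t^3 + 3·t^2 + t - 4, setzen wir t = 5.8916365008501 ein und erhalten x = -81334.8141533235.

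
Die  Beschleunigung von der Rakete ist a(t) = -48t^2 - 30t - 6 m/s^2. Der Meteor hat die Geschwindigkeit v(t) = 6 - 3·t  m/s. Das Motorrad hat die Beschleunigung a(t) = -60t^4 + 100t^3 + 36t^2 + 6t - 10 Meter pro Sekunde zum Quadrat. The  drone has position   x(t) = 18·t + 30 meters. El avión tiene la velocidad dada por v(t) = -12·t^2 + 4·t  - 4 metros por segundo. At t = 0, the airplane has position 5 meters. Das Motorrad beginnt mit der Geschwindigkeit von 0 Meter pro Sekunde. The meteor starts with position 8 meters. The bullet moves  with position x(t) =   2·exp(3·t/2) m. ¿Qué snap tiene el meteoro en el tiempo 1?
Debemos derivar nuestra ecuación de la velocidad v(t) = 6 - 3·t 3 veces. Derivando la velocidad, obtenemos la aceleración: a(t) = -3. Tomando d/dt de a(t), encontramos j(t) = 0. La derivada de la sacudida da el snap: s(t) = 0. Tenemos el snap s(t) = 0. Sustituyendo t = 1: s(1) = 0.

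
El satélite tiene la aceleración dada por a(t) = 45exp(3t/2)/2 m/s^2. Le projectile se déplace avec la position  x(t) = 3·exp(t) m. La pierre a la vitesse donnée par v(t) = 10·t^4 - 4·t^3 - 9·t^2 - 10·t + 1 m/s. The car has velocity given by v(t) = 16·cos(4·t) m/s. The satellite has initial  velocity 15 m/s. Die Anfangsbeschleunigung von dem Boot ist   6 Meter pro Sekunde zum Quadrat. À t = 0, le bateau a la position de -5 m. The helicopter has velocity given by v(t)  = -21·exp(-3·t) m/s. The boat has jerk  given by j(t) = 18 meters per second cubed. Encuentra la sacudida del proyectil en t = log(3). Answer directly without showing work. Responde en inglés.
j(log(3)) = 9.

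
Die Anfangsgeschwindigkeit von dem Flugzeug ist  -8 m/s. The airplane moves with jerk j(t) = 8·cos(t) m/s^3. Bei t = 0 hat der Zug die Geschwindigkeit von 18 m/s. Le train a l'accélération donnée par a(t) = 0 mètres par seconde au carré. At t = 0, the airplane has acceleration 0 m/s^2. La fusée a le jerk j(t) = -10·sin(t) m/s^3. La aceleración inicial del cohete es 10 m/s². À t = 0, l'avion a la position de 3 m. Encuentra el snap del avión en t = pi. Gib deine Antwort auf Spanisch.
Partiendo de la sacudida j(t) = 8·cos(t), tomamos 1 derivada. La derivada de la sacudida da el snap: s(t) = -8·sin(t). Tenemos el snap s(t) = -8·sin(t). Sustituyendo t = pi: s(pi) = 0.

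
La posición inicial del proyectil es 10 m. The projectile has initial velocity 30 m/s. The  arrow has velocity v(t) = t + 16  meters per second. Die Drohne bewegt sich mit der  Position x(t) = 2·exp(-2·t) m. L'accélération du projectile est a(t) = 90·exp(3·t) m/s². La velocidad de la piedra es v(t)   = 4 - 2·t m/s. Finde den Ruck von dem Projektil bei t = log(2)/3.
Ausgehend von der Beschleunigung a(t) = 90·exp(3·t), nehmen wir 1 Ableitung. Mit d/dt von a(t) finden wir j(t) = 270·exp(3·t). Mit j(t) = 270·exp(3·t) und Einsetzen von t = log(2)/3, finden wir j = 540.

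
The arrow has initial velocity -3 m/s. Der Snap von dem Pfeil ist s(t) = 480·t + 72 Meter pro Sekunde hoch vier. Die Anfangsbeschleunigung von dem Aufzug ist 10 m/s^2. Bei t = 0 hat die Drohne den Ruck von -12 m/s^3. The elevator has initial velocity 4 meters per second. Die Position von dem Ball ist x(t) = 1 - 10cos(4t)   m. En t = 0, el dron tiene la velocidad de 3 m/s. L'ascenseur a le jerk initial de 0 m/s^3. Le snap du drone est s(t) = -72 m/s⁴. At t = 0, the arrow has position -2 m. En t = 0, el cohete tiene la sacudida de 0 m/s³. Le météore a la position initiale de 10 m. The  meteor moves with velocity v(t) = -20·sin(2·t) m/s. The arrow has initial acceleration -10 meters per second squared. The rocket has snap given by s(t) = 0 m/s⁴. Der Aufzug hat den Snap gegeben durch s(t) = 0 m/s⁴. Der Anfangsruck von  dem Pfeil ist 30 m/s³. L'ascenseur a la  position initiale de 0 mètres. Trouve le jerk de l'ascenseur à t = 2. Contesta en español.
Necesitamos integrar nuestra ecuación del snap s(t) = 0 1 vez. Tomando ∫s(t)dt y aplicando j(0) = 0, encontramos j(t) = 0. De la ecuación de la sacudida j(t) = 0, sustituimos t = 2 para obtener j = 0.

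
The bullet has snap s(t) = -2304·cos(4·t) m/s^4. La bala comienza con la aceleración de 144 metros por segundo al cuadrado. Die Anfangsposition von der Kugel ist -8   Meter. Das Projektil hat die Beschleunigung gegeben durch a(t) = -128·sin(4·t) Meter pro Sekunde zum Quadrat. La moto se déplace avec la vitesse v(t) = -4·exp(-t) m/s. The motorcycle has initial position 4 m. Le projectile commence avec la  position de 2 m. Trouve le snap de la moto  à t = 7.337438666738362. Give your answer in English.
To solve this, we need to take 3 derivatives of our velocity equation v(t) = -4·exp(-t). The derivative of velocity gives acceleration: a(t) = 4·exp(-t). Differentiating acceleration, we get jerk: j(t) = -4·exp(-t). Differentiating jerk, we get snap: s(t) = 4·exp(-t). Using s(t) = 4·exp(-t) and substituting t = 7.337438666738362, we find s = 0.00260286034590171.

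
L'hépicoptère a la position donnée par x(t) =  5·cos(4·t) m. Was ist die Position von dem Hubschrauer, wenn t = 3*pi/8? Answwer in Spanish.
De la ecuación de la posición x(t) = 5·cos(4·t), sustituimos t = 3*pi/8 para obtener x = 0.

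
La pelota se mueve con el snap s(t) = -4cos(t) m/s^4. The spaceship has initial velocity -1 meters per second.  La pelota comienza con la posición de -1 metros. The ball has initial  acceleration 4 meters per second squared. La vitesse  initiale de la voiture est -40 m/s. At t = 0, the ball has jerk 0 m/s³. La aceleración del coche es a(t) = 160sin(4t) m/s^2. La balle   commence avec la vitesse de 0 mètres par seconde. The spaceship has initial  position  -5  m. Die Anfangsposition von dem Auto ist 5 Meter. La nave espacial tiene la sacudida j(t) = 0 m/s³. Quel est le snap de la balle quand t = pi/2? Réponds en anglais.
From the given snap equation s(t) = -4·cos(t), we substitute t = pi/2 to get s = 0.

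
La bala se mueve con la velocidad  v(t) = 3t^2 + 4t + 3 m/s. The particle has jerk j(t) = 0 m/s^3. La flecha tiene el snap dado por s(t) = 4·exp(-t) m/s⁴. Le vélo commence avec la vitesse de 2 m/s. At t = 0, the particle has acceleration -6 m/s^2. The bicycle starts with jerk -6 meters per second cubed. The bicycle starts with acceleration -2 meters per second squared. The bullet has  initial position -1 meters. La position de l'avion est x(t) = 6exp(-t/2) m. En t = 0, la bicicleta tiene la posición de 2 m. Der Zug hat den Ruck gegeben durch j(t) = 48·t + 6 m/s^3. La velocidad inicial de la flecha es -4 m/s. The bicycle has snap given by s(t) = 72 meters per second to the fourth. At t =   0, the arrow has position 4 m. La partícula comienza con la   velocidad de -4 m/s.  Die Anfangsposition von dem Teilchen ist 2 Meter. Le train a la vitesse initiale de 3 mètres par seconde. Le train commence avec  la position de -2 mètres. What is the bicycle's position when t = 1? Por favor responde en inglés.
We need to integrate our snap equation s(t) = 72 4 times. Integrating snap and using the initial condition j(0) = -6, we get j(t) = 72·t - 6. Integrating jerk and using the initial condition a(0) = -2, we get a(t) = 36·t^2 - 6·t - 2. The integral of acceleration is velocity. Using v(0) = 2, we get v(t) = 12·t^3 - 3·t^2 - 2·t + 2. The antiderivative of velocity is position. Using x(0) = 2, we get x(t) = 3·t^4 - t^3 - t^2 + 2·t + 2. We have position x(t) = 3·t^4 - t^3 - t^2 + 2·t + 2. Substituting t = 1: x(1) = 5.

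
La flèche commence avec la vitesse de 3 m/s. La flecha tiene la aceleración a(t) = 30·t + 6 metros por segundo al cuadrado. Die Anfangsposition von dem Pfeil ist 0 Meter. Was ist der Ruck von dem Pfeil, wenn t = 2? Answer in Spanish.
Partiendo de la aceleración a(t) = 30·t + 6, tomamos 1 derivada. Tomando d/dt de a(t), encontramos j(t) = 30. Usando j(t) = 30 y sustituyendo t = 2, encontramos j = 30.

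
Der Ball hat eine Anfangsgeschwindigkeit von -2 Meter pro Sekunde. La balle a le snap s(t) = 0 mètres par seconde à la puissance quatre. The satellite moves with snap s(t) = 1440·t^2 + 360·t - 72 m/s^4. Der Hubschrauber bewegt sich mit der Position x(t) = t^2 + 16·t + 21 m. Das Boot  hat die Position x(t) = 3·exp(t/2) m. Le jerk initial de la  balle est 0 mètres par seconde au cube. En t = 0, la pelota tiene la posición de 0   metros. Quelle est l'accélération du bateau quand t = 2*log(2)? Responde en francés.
En partant de la position x(t) = 3·exp(t/2), nous prenons 2 dérivées. La dérivée de la position donne la vitesse: v(t) = 3·exp(t/2)/2. En dérivant la vitesse, nous obtenons l'accélération: a(t) = 3·exp(t/2)/4. De l'équation de l'accélération a(t) = 3·exp(t/2)/4, nous substituons t = 2*log(2) pour obtenir a = 3/2.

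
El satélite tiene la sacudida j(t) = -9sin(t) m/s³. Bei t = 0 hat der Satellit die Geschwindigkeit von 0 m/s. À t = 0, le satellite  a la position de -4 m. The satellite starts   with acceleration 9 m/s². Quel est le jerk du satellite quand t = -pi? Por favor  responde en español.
Tenemos la sacudida j(t) = -9·sin(t). Sustituyendo t = -pi: j(-pi) = 0.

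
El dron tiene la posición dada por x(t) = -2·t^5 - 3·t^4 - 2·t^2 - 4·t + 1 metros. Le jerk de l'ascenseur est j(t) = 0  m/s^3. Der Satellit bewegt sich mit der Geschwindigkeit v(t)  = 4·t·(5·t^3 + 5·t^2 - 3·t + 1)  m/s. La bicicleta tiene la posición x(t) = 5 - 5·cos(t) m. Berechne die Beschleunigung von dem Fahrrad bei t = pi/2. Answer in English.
We must differentiate our position equation x(t) = 5 - 5·cos(t) 2 times. Taking d/dt of x(t), we find v(t) = 5·sin(t). Differentiating velocity, we get acceleration: a(t) = 5·cos(t). From the given acceleration equation a(t) = 5·cos(t), we substitute t = pi/2 to get a = 0.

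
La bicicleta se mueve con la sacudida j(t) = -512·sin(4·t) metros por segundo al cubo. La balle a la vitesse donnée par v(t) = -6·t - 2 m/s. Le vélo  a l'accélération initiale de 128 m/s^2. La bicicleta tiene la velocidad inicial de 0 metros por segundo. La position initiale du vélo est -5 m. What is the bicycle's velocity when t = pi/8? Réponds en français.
Pour résoudre ceci, nous devons prendre 2 primitives de notre équation du jerk j(t) = -512·sin(4·t). En intégrant le jerk et en utilisant la condition initiale a(0) = 128, nous obtenons a(t) = 128·cos(4·t). L'intégrale de l'accélération est la vitesse. En utilisant v(0) = 0, nous obtenons v(t) = 32·sin(4·t). En utilisant v(t) = 32·sin(4·t) et en substituant t = pi/8, nous trouvons v = 32.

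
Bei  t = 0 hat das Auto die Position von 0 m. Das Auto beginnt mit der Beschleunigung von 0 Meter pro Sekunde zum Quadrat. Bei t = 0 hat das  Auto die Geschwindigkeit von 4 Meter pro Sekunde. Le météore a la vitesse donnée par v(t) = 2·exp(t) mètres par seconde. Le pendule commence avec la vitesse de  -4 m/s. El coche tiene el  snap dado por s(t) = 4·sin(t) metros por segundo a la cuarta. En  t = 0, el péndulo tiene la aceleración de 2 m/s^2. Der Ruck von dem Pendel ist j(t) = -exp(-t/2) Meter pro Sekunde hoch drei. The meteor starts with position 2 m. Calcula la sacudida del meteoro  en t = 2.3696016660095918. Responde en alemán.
Ausgehend von der Geschwindigkeit v(t) = 2·exp(t), nehmen wir 2 Ableitungen. Die Ableitung von der Geschwindigkeit ergibt die Beschleunigung: a(t) = 2·exp(t). Durch Ableiten von der Beschleunigung erhalten wir den Ruck: j(t) = 2·exp(t). Wir haben den Ruck j(t) = 2·exp(t). Durch Einsetzen von t = 2.3696016660095918: j(2.3696016660095918) = 21.3862639954407.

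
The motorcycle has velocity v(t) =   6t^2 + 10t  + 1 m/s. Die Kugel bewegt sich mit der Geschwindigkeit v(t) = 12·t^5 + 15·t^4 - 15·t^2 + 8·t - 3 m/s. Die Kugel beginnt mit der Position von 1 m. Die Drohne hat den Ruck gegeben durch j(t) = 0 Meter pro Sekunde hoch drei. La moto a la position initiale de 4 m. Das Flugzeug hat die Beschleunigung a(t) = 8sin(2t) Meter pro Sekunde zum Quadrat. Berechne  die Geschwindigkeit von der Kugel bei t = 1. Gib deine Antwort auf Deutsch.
Aus der Gleichung für die Geschwindigkeit v(t) = 12·t^5 + 15·t^4 - 15·t^2 + 8·t - 3, setzen wir t = 1 ein und erhalten v = 17.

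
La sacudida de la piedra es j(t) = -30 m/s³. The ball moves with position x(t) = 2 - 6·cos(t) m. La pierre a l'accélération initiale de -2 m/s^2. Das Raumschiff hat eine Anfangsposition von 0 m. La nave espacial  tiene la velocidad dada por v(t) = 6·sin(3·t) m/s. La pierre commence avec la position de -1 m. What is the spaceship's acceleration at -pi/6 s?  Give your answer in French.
En partant de la vitesse v(t) = 6·sin(3·t), nous prenons 1 dérivée. En prenant d/dt de v(t), nous trouvons a(t) = 18·cos(3·t). En utilisant a(t) = 18·cos(3·t) et en substituant t = -pi/6, nous trouvons a = 0.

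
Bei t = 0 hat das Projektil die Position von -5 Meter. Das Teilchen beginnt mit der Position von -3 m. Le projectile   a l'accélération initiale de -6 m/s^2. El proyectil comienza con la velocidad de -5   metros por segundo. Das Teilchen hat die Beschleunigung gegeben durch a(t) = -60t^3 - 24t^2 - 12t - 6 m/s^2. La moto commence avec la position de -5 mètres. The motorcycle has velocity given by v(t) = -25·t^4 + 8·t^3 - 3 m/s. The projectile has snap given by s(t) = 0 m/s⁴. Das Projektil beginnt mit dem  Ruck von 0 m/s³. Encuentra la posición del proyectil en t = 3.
Para resolver esto, necesitamos tomar 4 integrales de nuestra ecuación del snap s(t) = 0. La antiderivada del snap es la sacudida. Usando j(0) = 0, obtenemos j(t) = 0. Tomando ∫j(t)dt y aplicando a(0) = -6, encontramos a(t) = -6. La integral de la aceleración, con v(0) = -5, da la velocidad: v(t) = -6·t - 5. Tomando ∫v(t)dt y aplicando x(0) = -5, encontramos x(t) = -3·t^2 - 5·t - 5. Usando x(t) = -3·t^2 - 5·t - 5 y sustituyendo t = 3, encontramos x = -47.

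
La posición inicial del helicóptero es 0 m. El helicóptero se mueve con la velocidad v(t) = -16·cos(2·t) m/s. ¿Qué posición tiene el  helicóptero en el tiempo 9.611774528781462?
Necesitamos integrar nuestra ecuación de la velocidad v(t) = -16·cos(2·t) 1 vez. La integral de la velocidad, con x(0) = 0, da la posición: x(t) = -8·sin(2·t). Tenemos la posición x(t) = -8·sin(2·t). Sustituyendo t = 9.611774528781462: x(9.611774528781462) = -2.92268359185312.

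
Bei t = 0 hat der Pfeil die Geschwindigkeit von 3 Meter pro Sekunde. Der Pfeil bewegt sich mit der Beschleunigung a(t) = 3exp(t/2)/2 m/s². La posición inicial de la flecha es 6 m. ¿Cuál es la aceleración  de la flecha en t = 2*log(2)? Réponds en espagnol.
De la ecuación de la aceleración a(t) = 3·exp(t/2)/2, sustituimos t = 2*log(2) para obtener a = 3.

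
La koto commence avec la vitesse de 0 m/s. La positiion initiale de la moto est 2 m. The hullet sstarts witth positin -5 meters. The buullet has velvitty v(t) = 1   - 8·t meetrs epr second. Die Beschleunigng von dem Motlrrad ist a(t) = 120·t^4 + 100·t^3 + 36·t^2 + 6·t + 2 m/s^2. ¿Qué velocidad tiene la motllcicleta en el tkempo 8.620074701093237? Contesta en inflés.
Starting from acceleration a(t) = 120·t^4 + 100·t^3 + 36·t^2 + 6·t + 2, we take 1 antiderivative. Taking ∫a(t)dt and applying v(0) = 0, we find v(t) = t·(24·t^4 + 25·t^3 + 12·t^2 + 3·t + 2). Using v(t) = t·(24·t^4 + 25·t^3 + 12·t^2 + 3·t + 2) and substituting t = 8.620074701093237, we find v = 1288223.52009364.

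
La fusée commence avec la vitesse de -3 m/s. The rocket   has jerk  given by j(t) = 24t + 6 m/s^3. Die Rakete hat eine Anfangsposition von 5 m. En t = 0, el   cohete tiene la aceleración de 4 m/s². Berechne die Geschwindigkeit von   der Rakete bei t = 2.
Wir müssen unsere Gleichung für den Ruck j(t) = 24·t + 6 2-mal integrieren. Mit ∫j(t)dt und Anwendung von a(0) = 4, finden wir a(t) = 12·t^2 + 6·t + 4. Das Integral von der Beschleunigung, mit v(0) = -3, ergibt die Geschwindigkeit: v(t) = 4·t^3 + 3·t^2 + 4·t - 3. Aus der Gleichung für die Geschwindigkeit v(t) = 4·t^3 + 3·t^2 + 4·t - 3, setzen wir t = 2 ein und erhalten v = 49.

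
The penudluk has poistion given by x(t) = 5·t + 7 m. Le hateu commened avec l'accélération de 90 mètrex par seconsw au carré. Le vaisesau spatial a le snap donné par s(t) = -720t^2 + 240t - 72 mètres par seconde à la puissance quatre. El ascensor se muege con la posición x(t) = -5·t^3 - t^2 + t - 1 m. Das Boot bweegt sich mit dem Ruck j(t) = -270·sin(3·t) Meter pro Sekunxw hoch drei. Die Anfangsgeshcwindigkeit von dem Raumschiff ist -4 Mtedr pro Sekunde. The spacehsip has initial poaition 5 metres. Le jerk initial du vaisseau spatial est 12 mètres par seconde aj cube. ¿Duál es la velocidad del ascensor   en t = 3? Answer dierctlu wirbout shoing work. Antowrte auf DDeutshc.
v(3) = -140.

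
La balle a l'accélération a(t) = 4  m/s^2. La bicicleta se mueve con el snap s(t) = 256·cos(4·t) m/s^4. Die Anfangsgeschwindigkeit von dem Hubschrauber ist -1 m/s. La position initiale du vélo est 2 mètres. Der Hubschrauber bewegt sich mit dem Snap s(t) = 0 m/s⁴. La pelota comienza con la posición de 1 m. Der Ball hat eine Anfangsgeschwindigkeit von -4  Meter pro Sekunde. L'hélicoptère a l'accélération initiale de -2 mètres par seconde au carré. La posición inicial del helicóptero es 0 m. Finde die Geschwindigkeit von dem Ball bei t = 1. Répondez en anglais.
We must find the antiderivative of our acceleration equation a(t) = 4 1 time. Taking ∫a(t)dt and applying v(0) = -4, we find v(t) = 4·t - 4. We have velocity v(t) = 4·t - 4. Substituting t = 1: v(1) = 0.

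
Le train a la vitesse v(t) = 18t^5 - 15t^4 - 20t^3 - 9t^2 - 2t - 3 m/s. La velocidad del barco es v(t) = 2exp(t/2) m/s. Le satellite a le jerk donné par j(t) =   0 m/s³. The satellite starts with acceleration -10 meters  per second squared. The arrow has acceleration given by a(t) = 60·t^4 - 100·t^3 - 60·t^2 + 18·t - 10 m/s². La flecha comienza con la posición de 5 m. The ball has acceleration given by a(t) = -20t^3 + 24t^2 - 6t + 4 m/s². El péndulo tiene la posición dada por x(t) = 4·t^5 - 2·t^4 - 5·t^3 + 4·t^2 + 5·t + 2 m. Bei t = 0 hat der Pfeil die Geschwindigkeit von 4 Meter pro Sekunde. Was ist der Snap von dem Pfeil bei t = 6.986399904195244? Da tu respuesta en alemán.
Um dies zu lösen, müssen wir 2 Ableitungen unserer Gleichung für die Beschleunigung a(t) = 60·t^4 - 100·t^3 - 60·t^2 + 18·t - 10 nehmen. Durch Ableiten von der Beschleunigung erhalten wir den Ruck: j(t) = 240·t^3 - 300·t^2 - 120·t + 18. Mit d/dt von j(t) finden wir s(t) = 720·t^2 - 600·t - 120. Wir haben den Snap s(t) = 720·t^2 - 600·t - 120. Durch Einsetzen von t = 6.986399904195244: s(6.986399904195244) = 30831.2042648472.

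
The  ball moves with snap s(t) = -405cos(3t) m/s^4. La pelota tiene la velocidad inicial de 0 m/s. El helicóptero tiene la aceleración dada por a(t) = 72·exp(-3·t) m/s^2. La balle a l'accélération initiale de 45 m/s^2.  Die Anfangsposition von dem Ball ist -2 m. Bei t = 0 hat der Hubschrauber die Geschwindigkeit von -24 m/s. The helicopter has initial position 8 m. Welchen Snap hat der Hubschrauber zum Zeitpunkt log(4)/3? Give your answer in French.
En partant de l'accélération a(t) = 72·exp(-3·t), nous prenons 2 dérivées. En dérivant l'accélération, nous obtenons le jerk: j(t) = -216·exp(-3·t). En prenant d/dt de j(t), nous trouvons s(t) = 648·exp(-3·t). De l'équation du snap s(t) = 648·exp(-3·t), nous substituons t = log(4)/3 pour obtenir s = 162.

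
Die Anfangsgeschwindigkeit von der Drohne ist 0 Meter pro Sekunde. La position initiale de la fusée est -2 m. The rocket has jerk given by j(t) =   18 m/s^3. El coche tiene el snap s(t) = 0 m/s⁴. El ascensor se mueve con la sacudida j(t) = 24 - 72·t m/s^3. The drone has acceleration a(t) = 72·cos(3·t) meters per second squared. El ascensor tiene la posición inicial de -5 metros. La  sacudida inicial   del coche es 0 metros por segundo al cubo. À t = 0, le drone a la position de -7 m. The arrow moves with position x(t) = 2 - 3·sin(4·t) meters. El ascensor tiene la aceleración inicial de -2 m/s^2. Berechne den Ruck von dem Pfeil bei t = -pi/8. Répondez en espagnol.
Partiendo de la posición x(t) = 2 - 3·sin(4·t), tomamos 3 derivadas. Derivando la posición, obtenemos la velocidad: v(t) = -12·cos(4·t). La derivada de la velocidad da la aceleración: a(t) = 48·sin(4·t). Tomando d/dt de a(t), encontramos j(t) = 192·cos(4·t). Tenemos la sacudida j(t) = 192·cos(4·t). Sustituyendo t = -pi/8: j(-pi/8) = 0.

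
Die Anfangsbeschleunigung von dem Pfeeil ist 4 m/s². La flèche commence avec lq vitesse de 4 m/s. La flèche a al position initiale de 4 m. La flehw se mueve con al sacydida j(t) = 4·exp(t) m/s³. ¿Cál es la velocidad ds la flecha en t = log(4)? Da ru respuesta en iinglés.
We need to integrate our jerk equation j(t) = 4·exp(t) 2 times. Finding the antiderivative of j(t) and using a(0) = 4: a(t) = 4·exp(t). The antiderivative of acceleration is velocity. Using v(0) = 4, we get v(t) = 4·exp(t). Using v(t) = 4·exp(t) and substituting t = log(4), we find v = 16.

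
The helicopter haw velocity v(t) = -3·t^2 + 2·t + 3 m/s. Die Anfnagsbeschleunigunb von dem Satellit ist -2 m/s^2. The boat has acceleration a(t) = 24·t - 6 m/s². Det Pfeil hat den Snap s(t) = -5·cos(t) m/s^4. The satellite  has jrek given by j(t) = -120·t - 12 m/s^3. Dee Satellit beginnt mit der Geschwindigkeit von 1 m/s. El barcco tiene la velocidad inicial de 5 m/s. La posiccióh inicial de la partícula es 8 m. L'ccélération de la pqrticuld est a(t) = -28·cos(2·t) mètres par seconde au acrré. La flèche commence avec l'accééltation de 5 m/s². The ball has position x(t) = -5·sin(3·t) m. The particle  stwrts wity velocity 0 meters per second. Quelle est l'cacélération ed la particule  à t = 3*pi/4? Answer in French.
En utilisant a(t) = -28·cos(2·t) et en substituant t = 3*pi/4, nous trouvons a = 0.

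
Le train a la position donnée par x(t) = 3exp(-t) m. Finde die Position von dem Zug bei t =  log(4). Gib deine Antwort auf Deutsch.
Aus der Gleichung für die Position x(t) = 3·exp(-t), setzen wir t = log(4) ein und erhalten x = 3/4.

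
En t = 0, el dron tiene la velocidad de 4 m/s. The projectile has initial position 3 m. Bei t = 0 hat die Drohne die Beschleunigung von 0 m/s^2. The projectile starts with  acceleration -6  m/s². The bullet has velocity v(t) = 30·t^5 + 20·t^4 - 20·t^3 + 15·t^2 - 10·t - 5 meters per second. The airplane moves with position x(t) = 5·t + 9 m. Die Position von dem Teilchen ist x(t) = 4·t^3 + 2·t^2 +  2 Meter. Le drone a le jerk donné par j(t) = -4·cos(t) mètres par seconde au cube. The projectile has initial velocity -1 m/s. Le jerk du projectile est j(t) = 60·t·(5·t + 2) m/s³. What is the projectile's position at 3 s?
Starting from jerk j(t) = 60·t·(5·t + 2), we take 3 integrals. Finding the integral of j(t) and using a(0) = -6: a(t) = 100·t^3 + 60·t^2 - 6. The integral of acceleration is velocity. Using v(0) = -1, we get v(t) = 25·t^4 + 20·t^3 - 6·t - 1. Finding the antiderivative of v(t) and using x(0) = 3: x(t) = 5·t^5 + 5·t^4 - 3·t^2 - t + 3. Using x(t) = 5·t^5 + 5·t^4 - 3·t^2 - t + 3 and substituting t = 3, we find x = 1593.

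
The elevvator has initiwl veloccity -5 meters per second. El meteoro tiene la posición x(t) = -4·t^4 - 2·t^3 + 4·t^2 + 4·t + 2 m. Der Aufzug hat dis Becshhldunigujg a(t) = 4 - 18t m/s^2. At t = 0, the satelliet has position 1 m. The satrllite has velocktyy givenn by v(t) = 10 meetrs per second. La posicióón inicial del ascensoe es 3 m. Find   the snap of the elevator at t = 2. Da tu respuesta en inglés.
We must differentiate our acceleration equation a(t) = 4 - 18·t 2 times. Differentiating acceleration, we get jerk: j(t) = -18. Taking d/dt of j(t), we find s(t) = 0. From the given snap equation s(t) = 0, we substitute t = 2 to get s = 0.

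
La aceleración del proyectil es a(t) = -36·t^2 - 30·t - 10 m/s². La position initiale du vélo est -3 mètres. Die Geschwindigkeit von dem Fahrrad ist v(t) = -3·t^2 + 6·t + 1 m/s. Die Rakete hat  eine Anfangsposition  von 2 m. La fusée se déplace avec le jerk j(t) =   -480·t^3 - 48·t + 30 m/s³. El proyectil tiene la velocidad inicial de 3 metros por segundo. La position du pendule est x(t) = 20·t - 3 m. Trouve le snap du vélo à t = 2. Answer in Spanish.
Debemos derivar nuestra ecuación de la velocidad v(t) = -3·t^2 + 6·t + 1 3 veces. Tomando d/dt de v(t), encontramos a(t) = 6 - 6·t. La derivada de la aceleración da la sacudida: j(t) = -6. La derivada de la sacudida da el snap: s(t) = 0. Tenemos el snap s(t) = 0. Sustituyendo t = 2: s(2) = 0.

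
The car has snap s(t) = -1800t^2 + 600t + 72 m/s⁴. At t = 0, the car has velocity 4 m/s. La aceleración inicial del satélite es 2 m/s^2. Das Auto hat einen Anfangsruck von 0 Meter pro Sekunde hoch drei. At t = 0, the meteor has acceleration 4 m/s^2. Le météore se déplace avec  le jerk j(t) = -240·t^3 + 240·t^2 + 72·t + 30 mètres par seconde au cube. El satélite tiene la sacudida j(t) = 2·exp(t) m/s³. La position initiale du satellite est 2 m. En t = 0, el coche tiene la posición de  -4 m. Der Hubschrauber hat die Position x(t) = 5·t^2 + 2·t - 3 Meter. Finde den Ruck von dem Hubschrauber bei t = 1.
Wir müssen unsere Gleichung für die Position x(t) = 5·t^2 + 2·t - 3 3-mal ableiten. Mit d/dt von x(t) finden wir v(t) = 10·t + 2. Die Ableitung von der Geschwindigkeit ergibt die Beschleunigung: a(t) = 10. Mit d/dt von a(t) finden wir j(t) = 0. Mit j(t) = 0 und Einsetzen von t = 1, finden wir j = 0.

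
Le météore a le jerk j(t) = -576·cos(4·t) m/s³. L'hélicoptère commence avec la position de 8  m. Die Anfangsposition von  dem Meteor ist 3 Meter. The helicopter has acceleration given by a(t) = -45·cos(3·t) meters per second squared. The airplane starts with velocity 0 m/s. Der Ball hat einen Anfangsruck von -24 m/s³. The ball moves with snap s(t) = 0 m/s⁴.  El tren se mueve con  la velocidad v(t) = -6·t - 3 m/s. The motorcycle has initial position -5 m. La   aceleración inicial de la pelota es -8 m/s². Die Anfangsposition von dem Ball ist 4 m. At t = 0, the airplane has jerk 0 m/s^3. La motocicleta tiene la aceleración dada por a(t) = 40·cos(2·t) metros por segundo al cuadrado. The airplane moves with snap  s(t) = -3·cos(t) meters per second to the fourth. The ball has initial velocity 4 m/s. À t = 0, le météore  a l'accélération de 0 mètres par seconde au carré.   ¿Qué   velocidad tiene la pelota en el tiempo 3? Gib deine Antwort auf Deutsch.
Wir müssen unsere Gleichung für den Snap s(t) = 0 3-mal integrieren. Durch Integration von dem Snap und Verwendung der Anfangsbedingung j(0) = -24, erhalten wir j(t) = -24. Das Integral von dem Ruck ist die Beschleunigung. Mit a(0) = -8 erhalten wir a(t) = -24·t - 8. Durch Integration von der Beschleunigung und Verwendung der Anfangsbedingung v(0) = 4, erhalten wir v(t) = -12·t^2 - 8·t + 4. Wir haben die Geschwindigkeit v(t) = -12·t^2 - 8·t + 4. Durch Einsetzen von t = 3: v(3) = -128.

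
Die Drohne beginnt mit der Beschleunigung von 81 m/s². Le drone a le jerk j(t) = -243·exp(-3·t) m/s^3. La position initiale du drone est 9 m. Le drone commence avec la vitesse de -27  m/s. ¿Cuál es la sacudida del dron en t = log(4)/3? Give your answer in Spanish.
De la ecuación de la sacudida j(t) = -243·exp(-3·t), sustituimos t = log(4)/3 para obtener j = -243/4.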